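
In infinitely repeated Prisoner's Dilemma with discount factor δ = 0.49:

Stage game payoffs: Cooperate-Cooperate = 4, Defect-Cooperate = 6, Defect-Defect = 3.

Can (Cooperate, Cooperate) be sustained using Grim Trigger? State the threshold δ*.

δ* = 0.6667; since δ = 0.49 < 0.6667, cooperation cannot be sustained

Work:
For Grim Trigger:
Cooperate forever: 4/(1-δ)
Defect then punished: 6 + 3·δ/(1-δ)
Need: 4/(1-δ) ≥ 6 + 3·δ/(1-δ)
Solving: δ ≥ (T-R)/(T-P) = (6-4)/(6-3) = 0.6667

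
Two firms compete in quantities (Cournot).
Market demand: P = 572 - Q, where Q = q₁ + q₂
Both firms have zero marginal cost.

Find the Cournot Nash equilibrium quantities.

q₁* = q₂* = 190.67; P* = 190.67

Work:
Profit: π_i = P·q_i = (a - q_i - q_j)·q_i
FOC: ∂π_i/∂q_i = a - 2q_i - q_j = 0
Reaction function: q_i = (572 - q_j)/2
Symmetry: q* = 572/3 = 190.67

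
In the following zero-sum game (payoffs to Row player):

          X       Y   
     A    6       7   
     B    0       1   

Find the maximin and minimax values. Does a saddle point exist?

Maximin = 6, Minimax = 6, Saddle: True

Work:
Row minimums: [6, 0] → maximin = 6
Column maximums: [6, 7] → minimax = 6
Saddle point exists! Game value = 6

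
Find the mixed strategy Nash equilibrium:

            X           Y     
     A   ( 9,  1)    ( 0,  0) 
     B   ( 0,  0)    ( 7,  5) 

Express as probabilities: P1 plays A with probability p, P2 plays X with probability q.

p = 0.8333, q = 0.4375

Work:
Find probabilities that make opponent indifferent:
P2 chooses q to make P1 indifferent between A and B
P1 chooses p to make P2 indifferent between X and Y
Mixed NE: P1 plays (A: 0.8333, B: 0.1667), P2 plays (X: 0.4375, Y: 0.5625)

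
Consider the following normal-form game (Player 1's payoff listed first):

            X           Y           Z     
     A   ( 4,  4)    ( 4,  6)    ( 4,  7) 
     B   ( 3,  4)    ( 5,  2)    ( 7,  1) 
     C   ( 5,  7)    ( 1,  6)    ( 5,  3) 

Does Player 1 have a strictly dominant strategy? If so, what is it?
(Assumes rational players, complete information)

No strictly dominant strategy exists for Player 1

Work:
A strategy strictly dominates another if it gives a strictly higher payoff against every opponent action. Compare each pair of P1's strategies column-by-column:
  A vs B: [4 vs 3, 4 vs 5, 4 vs 7] → A does not strictly dominate B (column Y: 4 ≤ 5)
  A vs C: [4 vs 5, 4 vs 1, 4 vs 5] → A does not strictly dominate C (column X: 4 ≤ 5)
  B vs A: [3 vs 4, 5 vs 4, 7 vs 4] → B does not strictly dominate A (column X: 3 ≤ 4)
  B vs C: [3 vs 5, 5 vs 1, 7 vs 5] → B does not strictly dominate C (column X: 3 ≤ 5)
  C vs A: [5 vs 4, 1 vs 4, 5 vs 4] → C does not strictly dominate A (column Y: 1 ≤ 4)
  C vs B: [5 vs 3, 1 vs 5, 5 vs 7] → C does not strictly dominate B (column Y: 1 ≤ 5)
No single strategy strictly dominates all others → no strictly dominant strategy.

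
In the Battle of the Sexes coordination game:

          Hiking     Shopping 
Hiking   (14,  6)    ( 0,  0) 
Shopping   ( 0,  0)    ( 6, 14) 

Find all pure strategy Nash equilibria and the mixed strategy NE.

Pure NE: (Hiking, Hiking) and (Shopping, Shopping); Mixed NE: p = 0.7, q = 0.3

Work:
Check pure NE:
(Hiking, Hiking): (14, 6) - no unilateral deviation beneficial
(Shopping, Shopping): (6, 14) - no unilateral deviation beneficial
Mixed NE: P1 plays Hiking with p = 0.7, P2 plays Hiking with q = 0.3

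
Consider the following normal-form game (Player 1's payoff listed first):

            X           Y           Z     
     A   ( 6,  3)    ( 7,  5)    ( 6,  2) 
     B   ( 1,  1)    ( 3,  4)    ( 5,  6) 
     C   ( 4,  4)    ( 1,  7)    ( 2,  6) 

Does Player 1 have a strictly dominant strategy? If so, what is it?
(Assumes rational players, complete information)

Yes, Player 1's strictly dominant strategy is A

Work:
A strategy strictly dominates another if it gives a strictly higher payoff against every opponent action. Compare each pair of P1's strategies column-by-column:
  A vs B: [6 vs 1, 7 vs 3, 6 vs 5] → A strictly dominates B
  A vs C: [6 vs 4, 7 vs 1, 6 vs 2] → A strictly dominates C
  B vs A: [1 vs 6, 3 vs 7, 5 vs 6] → B does not strictly dominate A (column X: 1 ≤ 6)
  B vs C: [1 vs 4, 3 vs 1, 5 vs 2] → B does not strictly dominate C (column X: 1 ≤ 4)
  C vs A: [4 vs 6, 1 vs 7, 2 vs 6] → C does not strictly dominate A (column X: 4 ≤ 6)
  C vs B: [4 vs 1, 1 vs 3, 2 vs 5] → C does not strictly dominate B (column Y: 1 ≤ 3)
A strictly dominates every other strategy → strictly dominant.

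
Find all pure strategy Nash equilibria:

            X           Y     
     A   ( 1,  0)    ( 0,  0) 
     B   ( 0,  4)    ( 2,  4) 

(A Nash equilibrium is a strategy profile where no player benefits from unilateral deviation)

Nash equilibrium: (A, X), (B, Y)

Work:
Best responses:
  P1 vs X: payoffs [1, 0] → best response A (payoff 1)
  P1 vs Y: payoffs [0, 2] → best response B (payoff 2)
  P2 vs A: payoffs [0, 0] → best response X/Y (payoff 0)
  P2 vs B: payoffs [4, 4] → best response X/Y (payoff 4)
Mutual best responses: (A,X), (B,Y) → Nash equilibria.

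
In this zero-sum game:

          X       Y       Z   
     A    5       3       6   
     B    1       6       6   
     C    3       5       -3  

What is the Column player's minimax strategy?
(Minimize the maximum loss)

Column should play X, value = 5

Work:
Column player minimizes Row's maximum payoff:
Column X: max payoff to Row = 5
Column Y: max payoff to Row = 6
Column Z: max payoff to Row = 6
Minimum is 5, achieved by column X.
Minimax strategy: X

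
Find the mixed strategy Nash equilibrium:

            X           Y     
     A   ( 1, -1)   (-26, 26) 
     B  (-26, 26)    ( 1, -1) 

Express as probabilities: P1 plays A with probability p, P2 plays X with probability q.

p = 0.5, q = 0.5

Work:
Find probabilities that make opponent indifferent:
P2 chooses q to make P1 indifferent between A and B
P1 chooses p to make P2 indifferent between X and Y
Mixed NE: P1 plays (A: 0.5, B: 0.5), P2 plays (X: 0.5, Y: 0.5)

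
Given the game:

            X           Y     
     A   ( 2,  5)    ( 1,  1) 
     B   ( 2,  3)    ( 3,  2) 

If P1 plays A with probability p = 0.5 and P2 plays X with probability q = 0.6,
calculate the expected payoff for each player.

E[P1] = 2.0, E[P2] = 3.0

Work:
E[P1] = p·q·π₁(A,X) + p·(1-q)·π₁(A,Y) + (1-p)·q·π₁(B,X) + (1-p)·(1-q)·π₁(B,Y)
= 0.5·0.6·2 + 0.5·0.4·1 + 0.5·0.6·2 + 0.5·0.4·3
= 2.0

E[P2] = 3.0 (similar calculation)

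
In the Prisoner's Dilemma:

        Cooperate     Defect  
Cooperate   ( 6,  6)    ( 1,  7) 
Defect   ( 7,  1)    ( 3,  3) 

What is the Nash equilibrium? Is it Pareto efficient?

(Defect, Defect) is NE; not Pareto efficient

Work:
Defect dominates Cooperate for both players:
If P2 cooperates: Defect (7) > Cooperate (6)
If P2 defects: Defect (3) > Cooperate (1)
NE: (Defect, Defect) with payoff (3, 3)
But (Cooperate, Cooperate) = (6, 6) Pareto dominates (3, 3)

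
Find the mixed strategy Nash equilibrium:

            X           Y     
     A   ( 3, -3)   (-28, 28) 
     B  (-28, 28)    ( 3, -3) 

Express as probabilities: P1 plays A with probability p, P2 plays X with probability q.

p = 0.5, q = 0.5

Work:
Find probabilities that make opponent indifferent:
P2 chooses q to make P1 indifferent between A and B
P1 chooses p to make P2 indifferent between X and Y
Mixed NE: P1 plays (A: 0.5, B: 0.5), P2 plays (X: 0.5, Y: 0.5)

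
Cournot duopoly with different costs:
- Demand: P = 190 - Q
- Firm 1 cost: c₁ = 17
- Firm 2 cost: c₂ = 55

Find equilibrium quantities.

q₁* = 70.33, q₂* = 32.33

Work:
Reaction: q₁ = (190 - 17 - q₂)/2
Reaction: q₂ = (190 - 55 - q₁)/2
Solve simultaneously:
q₁* = (190 - 2×17 + 55)/3 = 70.33
q₂* = (190 - 2×55 + 17)/3 = 32.33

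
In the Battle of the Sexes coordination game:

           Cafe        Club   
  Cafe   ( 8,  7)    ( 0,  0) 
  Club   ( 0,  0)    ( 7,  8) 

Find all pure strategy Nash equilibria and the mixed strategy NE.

Pure NE: (Cafe, Cafe) and (Club, Club); Mixed NE: p = 0.5333, q = 0.4667

Work:
Check pure NE:
(Cafe, Cafe): (8, 7) - no unilateral deviation beneficial
(Club, Club): (7, 8) - no unilateral deviation beneficial
Mixed NE: P1 plays Cafe with p = 0.5333, P2 plays Cafe with q = 0.4667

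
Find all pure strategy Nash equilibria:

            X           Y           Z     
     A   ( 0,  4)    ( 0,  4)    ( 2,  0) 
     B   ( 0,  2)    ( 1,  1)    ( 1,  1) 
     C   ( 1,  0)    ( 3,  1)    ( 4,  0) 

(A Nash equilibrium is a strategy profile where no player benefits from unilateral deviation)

Nash equilibrium: (C, Y)

Work:
Best responses:
  P1 vs X: payoffs [0, 0, 1] → best response C (payoff 1)
  P1 vs Y: payoffs [0, 1, 3] → best response C (payoff 3)
  P1 vs Z: payoffs [2, 1, 4] → best response C (payoff 4)
  P2 vs A: payoffs [4, 4, 0] → best response X/Y (payoff 4)
  P2 vs B: payoffs [2, 1, 1] → best response X (payoff 2)
  P2 vs C: payoffs [0, 1, 0] → best response Y (payoff 1)
Mutual best responses: (C,Y) → Nash equilibria.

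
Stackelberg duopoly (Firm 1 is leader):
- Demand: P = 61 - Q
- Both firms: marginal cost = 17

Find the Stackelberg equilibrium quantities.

q₁* (leader) = 22.0, q₂* (follower) = 11.0

Work:
Follower's reaction: q₂ = (a - c - q₁)/2
Leader substitutes: π₁ = q₁·(a - q₁ - (a-c-q₁)/2 - c)
FOC: q₁* = (61 - 17)/2 = 22.00
Then: q₂* = (61 - 17 - 22.0)/2 = 11.00
Leader has first-mover advantage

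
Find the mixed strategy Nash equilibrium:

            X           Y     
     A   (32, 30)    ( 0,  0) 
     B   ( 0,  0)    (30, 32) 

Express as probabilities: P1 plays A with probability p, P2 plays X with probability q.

p = 0.5161, q = 0.4839

Work:
Find probabilities that make opponent indifferent:
P2 chooses q to make P1 indifferent between A and B
P1 chooses p to make P2 indifferent between X and Y
Mixed NE: P1 plays (A: 0.5161, B: 0.4839), P2 plays (X: 0.4839, Y: 0.5161)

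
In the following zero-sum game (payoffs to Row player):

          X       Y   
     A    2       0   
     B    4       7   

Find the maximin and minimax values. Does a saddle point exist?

Maximin = 4, Minimax = 4, Saddle: True

Work:
Row minimums: [0, 4] → maximin = 4
Column maximums: [4, 7] → minimax = 4
Saddle point exists! Game value = 4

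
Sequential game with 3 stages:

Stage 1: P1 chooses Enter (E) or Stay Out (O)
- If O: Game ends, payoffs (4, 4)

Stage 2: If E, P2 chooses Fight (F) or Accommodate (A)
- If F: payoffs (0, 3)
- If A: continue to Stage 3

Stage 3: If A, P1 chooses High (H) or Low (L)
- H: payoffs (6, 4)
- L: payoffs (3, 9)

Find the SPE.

SPE: (E, A, H); Outcome (6, 4)

Work:
Stage 3: P1 chooses H (6 vs 3)
Stage 2: P2: F->3, A->4 (anticipating H). Choose A
Stage 1: P1: O->4, E->6 (anticipating A, H). Choose E
SPE path: E -> A -> H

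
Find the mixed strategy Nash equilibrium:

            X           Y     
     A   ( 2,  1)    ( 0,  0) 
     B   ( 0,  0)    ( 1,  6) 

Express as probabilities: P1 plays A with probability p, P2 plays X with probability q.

p = 0.8571, q = 0.3333

Work:
Find probabilities that make opponent indifferent:
P2 chooses q to make P1 indifferent between A and B
P1 chooses p to make P2 indifferent between X and Y
Mixed NE: P1 plays (A: 0.8571, B: 0.1429), P2 plays (X: 0.3333, Y: 0.6667)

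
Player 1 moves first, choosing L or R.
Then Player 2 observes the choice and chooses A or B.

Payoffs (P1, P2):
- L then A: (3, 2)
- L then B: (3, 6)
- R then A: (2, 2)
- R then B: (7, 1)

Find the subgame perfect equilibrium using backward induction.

P1 plays L, P2 plays B after L and A after R; Payoff (3, 6)

Work:
Backward induction:
After L: P2 chooses B → P1 gets 3
After R: P2 chooses A → P1 gets 2
P1 chooses L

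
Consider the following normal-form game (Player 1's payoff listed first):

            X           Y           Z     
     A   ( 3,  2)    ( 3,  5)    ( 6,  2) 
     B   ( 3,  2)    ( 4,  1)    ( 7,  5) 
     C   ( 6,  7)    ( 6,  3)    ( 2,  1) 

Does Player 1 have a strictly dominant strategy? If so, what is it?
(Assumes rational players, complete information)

No strictly dominant strategy exists for Player 1

Work:
A strategy strictly dominates another if it gives a strictly higher payoff against every opponent action. Compare each pair of P1's strategies column-by-column:
  A vs B: [3 vs 3, 3 vs 4, 6 vs 7] → A does not strictly dominate B (column X: 3 ≤ 3)
  A vs C: [3 vs 6, 3 vs 6, 6 vs 2] → A does not strictly dominate C (column X: 3 ≤ 6)
  B vs A: [3 vs 3, 4 vs 3, 7 vs 6] → B does not strictly dominate A (column X: 3 ≤ 3)
  B vs C: [3 vs 6, 4 vs 6, 7 vs 2] → B does not strictly dominate C (column X: 3 ≤ 6)
  C vs A: [6 vs 3, 6 vs 3, 2 vs 6] → C does not strictly dominate A (column Z: 2 ≤ 6)
  C vs B: [6 vs 3, 6 vs 4, 2 vs 7] → C does not strictly dominate B (column Z: 2 ≤ 7)
No single strategy strictly dominates all others → no strictly dominant strategy.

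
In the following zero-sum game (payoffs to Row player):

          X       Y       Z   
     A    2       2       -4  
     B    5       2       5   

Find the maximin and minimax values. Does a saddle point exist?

Maximin = 2, Minimax = 2, Saddle: True

Work:
Row minimums: [-4, 2] → maximin = 2
Column maximums: [5, 2, 5] → minimax = 2
Saddle point exists! Game value = 2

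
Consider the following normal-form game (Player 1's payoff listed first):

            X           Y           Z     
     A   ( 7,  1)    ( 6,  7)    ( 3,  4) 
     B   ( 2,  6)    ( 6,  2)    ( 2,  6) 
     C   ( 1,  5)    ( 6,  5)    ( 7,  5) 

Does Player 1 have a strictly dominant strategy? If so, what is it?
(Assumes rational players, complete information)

No strictly dominant strategy exists for Player 1

Work:
A strategy strictly dominates another if it gives a strictly higher payoff against every opponent action. Compare each pair of P1's strategies column-by-column:
  A vs B: [7 vs 2, 6 vs 6, 3 vs 2] → A does not strictly dominate B (column Y: 6 ≤ 6)
  A vs C: [7 vs 1, 6 vs 6, 3 vs 7] → A does not strictly dominate C (column Y: 6 ≤ 6)
  B vs A: [2 vs 7, 6 vs 6, 2 vs 3] → B does not strictly dominate A (column X: 2 ≤ 7)
  B vs C: [2 vs 1, 6 vs 6, 2 vs 7] → B does not strictly dominate C (column Y: 6 ≤ 6)
  C vs A: [1 vs 7, 6 vs 6, 7 vs 3] → C does not strictly dominate A (column X: 1 ≤ 7)
  C vs B: [1 vs 2, 6 vs 6, 7 vs 2] → C does not strictly dominate B (column X: 1 ≤ 2)
No single strategy strictly dominates all others → no strictly dominant strategy.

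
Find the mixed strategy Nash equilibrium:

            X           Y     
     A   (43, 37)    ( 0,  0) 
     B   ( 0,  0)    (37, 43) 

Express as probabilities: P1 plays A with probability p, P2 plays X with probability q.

p = 0.5375, q = 0.4625

Work:
Find probabilities that make opponent indifferent:
P2 chooses q to make P1 indifferent between A and B
P1 chooses p to make P2 indifferent between X and Y
Mixed NE: P1 plays (A: 0.5375, B: 0.4625), P2 plays (X: 0.4625, Y: 0.5375)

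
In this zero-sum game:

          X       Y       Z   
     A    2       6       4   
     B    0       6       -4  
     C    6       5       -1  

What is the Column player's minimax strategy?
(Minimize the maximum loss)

Column should play Z, value = 4

Work:
Column player minimizes Row's maximum payoff:
Column X: max payoff to Row = 6
Column Y: max payoff to Row = 6
Column Z: max payoff to Row = 4
Minimum is 4, achieved by column Z.
Minimax strategy: Z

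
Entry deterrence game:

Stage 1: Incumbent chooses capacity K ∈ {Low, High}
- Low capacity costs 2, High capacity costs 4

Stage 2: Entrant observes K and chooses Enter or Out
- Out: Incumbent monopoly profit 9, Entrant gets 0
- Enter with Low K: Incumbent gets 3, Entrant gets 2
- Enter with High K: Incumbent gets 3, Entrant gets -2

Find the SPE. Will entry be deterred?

SPE: (High, Enter|Low, Out|High); Entry deterred. Incumbent net profit = 5

Work:
After Low K: Entrant enters (2 > 0)
After High K: Entrant stays out (-2 < 0)
Incumbent: Low → 3−2=1, High → 9−4=5
Incumbent chooses High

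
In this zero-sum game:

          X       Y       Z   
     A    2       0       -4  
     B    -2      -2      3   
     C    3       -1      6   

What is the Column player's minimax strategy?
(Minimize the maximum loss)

Column should play Y, value = 0

Work:
Column player minimizes Row's maximum payoff:
Column X: max payoff to Row = 3
Column Y: max payoff to Row = 0
Column Z: max payoff to Row = 6
Minimum is 0, achieved by column Y.
Minimax strategy: Y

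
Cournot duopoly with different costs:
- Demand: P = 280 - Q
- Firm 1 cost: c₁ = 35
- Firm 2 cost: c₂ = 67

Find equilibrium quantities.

q₁* = 92.33, q₂* = 60.33

Work:
Reaction: q₁ = (280 - 35 - q₂)/2
Reaction: q₂ = (280 - 67 - q₁)/2
Solve simultaneously:
q₁* = (280 - 2×35 + 67)/3 = 92.33
q₂* = (280 - 2×67 + 35)/3 = 60.33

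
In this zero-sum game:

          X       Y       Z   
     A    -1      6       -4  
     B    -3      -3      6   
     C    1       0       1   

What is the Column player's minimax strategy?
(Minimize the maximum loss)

Column should play X, value = 1

Work:
Column player minimizes Row's maximum payoff:
Column X: max payoff to Row = 1
Column Y: max payoff to Row = 6
Column Z: max payoff to Row = 6
Minimum is 1, achieved by column X.
Minimax strategy: X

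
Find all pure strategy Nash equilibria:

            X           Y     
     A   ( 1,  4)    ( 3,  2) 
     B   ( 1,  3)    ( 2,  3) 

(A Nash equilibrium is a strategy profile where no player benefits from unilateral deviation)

Nash equilibrium: (A, X), (B, X)

Work:
Best responses:
  P1 vs X: payoffs [1, 1] → best response A/B (payoff 1)
  P1 vs Y: payoffs [3, 2] → best response A (payoff 3)
  P2 vs A: payoffs [4, 2] → best response X (payoff 4)
  P2 vs B: payoffs [3, 3] → best response X/Y (payoff 3)
Mutual best responses: (A,X), (B,X) → Nash equilibria.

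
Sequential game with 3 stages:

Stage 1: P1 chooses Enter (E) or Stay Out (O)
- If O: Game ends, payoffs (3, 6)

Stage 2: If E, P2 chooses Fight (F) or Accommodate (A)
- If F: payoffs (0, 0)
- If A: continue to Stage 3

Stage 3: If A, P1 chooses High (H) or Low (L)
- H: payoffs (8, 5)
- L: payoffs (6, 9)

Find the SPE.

SPE: (E, A, H); Outcome (8, 5)

Work:
Stage 3: P1 chooses H (8 vs 6)
Stage 2: P2: F->0, A->5 (anticipating H). Choose A
Stage 1: P1: O->3, E->8 (anticipating A, H). Choose E
SPE path: E -> A -> H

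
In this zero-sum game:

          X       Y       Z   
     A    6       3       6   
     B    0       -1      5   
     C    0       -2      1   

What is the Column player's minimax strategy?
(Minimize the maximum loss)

Column should play Y, value = 3

Work:
Column player minimizes Row's maximum payoff:
Column X: max payoff to Row = 6
Column Y: max payoff to Row = 3
Column Z: max payoff to Row = 6
Minimum is 3, achieved by column Y.
Minimax strategy: Y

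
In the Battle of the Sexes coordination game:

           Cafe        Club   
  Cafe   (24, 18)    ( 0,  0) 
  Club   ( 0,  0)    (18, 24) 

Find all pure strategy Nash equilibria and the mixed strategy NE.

Pure NE: (Cafe, Cafe) and (Club, Club); Mixed NE: p = 0.5714, q = 0.4286

Work:
Check pure NE:
(Cafe, Cafe): (24, 18) - no unilateral deviation beneficial
(Club, Club): (18, 24) - no unilateral deviation beneficial
Mixed NE: P1 plays Cafe with p = 0.5714, P2 plays Cafe with q = 0.4286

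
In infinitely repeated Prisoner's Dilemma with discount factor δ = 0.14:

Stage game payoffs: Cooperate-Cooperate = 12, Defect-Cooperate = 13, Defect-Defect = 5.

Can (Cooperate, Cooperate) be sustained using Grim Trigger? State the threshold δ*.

δ* = 0.125; since δ = 0.14 ≥ 0.125, cooperation can be sustained

Work:
For Grim Trigger:
Cooperate forever: 12/(1-δ)
Defect then punished: 13 + 5·δ/(1-δ)
Need: 12/(1-δ) ≥ 13 + 5·δ/(1-δ)
Solving: δ ≥ (T-R)/(T-P) = (13-12)/(13-5) = 0.125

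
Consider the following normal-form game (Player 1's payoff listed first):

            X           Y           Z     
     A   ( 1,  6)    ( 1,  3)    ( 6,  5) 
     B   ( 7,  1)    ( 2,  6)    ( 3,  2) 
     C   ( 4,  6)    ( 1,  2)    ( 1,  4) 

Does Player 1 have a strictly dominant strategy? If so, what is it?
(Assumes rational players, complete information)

No strictly dominant strategy exists for Player 1

Work:
A strategy strictly dominates another if it gives a strictly higher payoff against every opponent action. Compare each pair of P1's strategies column-by-column:
  A vs B: [1 vs 7, 1 vs 2, 6 vs 3] → A does not strictly dominate B (column X: 1 ≤ 7)
  A vs C: [1 vs 4, 1 vs 1, 6 vs 1] → A does not strictly dominate C (column X: 1 ≤ 4)
  B vs A: [7 vs 1, 2 vs 1, 3 vs 6] → B does not strictly dominate A (column Z: 3 ≤ 6)
  B vs C: [7 vs 4, 2 vs 1, 3 vs 1] → B strictly dominates C
  C vs A: [4 vs 1, 1 vs 1, 1 vs 6] → C does not strictly dominate A (column Y: 1 ≤ 1)
  C vs B: [4 vs 7, 1 vs 2, 1 vs 3] → C does not strictly dominate B (column X: 4 ≤ 7)
No single strategy strictly dominates all others → no strictly dominant strategy.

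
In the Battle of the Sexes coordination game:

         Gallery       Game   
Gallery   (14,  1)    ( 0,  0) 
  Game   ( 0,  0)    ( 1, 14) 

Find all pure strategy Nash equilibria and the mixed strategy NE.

Pure NE: (Gallery, Gallery) and (Game, Game); Mixed NE: p = 0.9333, q = 0.0667

Work:
Check pure NE:
(Gallery, Gallery): (14, 1) - no unilateral deviation beneficial
(Game, Game): (1, 14) - no unilateral deviation beneficial
Mixed NE: P1 plays Gallery with p = 0.9333, P2 plays Gallery with q = 0.0667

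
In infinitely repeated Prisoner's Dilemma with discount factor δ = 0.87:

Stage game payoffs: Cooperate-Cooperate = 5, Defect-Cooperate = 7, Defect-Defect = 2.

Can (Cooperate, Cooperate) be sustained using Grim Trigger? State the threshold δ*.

δ* = 0.4; since δ = 0.87 ≥ 0.4, cooperation can be sustained

Work:
For Grim Trigger:
Cooperate forever: 5/(1-δ)
Defect then punished: 7 + 2·δ/(1-δ)
Need: 5/(1-δ) ≥ 7 + 2·δ/(1-δ)
Solving: δ ≥ (T-R)/(T-P) = (7-5)/(7-2) = 0.4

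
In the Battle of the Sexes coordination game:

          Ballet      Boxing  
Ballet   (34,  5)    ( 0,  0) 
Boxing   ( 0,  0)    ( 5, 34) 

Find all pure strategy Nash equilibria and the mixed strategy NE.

Pure NE: (Ballet, Ballet) and (Boxing, Boxing); Mixed NE: p = 0.8718, q = 0.1282

Work:
Check pure NE:
(Ballet, Ballet): (34, 5) - no unilateral deviation beneficial
(Boxing, Boxing): (5, 34) - no unilateral deviation beneficial
Mixed NE: P1 plays Ballet with p = 0.8718, P2 plays Ballet with q = 0.1282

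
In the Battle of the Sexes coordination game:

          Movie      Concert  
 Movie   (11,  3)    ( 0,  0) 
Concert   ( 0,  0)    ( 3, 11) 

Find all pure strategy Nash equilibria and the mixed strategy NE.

Pure NE: (Movie, Movie) and (Concert, Concert); Mixed NE: p = 0.7857, q = 0.2143

Work:
Check pure NE:
(Movie, Movie): (11, 3) - no unilateral deviation beneficial
(Concert, Concert): (3, 11) - no unilateral deviation beneficial
Mixed NE: P1 plays Movie with p = 0.7857, P2 plays Movie with q = 0.2143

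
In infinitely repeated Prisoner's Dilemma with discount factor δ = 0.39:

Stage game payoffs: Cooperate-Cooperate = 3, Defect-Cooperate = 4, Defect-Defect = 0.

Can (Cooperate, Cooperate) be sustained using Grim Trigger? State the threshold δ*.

δ* = 0.25; since δ = 0.39 ≥ 0.25, cooperation can be sustained

Work:
For Grim Trigger:
Cooperate forever: 3/(1-δ)
Defect then punished: 4 + 0·δ/(1-δ)
Need: 3/(1-δ) ≥ 4 + 0·δ/(1-δ)
Solving: δ ≥ (T-R)/(T-P) = (4-3)/(4-0) = 0.25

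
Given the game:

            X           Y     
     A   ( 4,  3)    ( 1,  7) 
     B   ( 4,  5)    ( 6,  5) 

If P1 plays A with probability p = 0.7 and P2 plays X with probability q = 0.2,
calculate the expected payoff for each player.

E[P1] = 2.8, E[P2] = 5.84

Work:
E[P1] = p·q·π₁(A,X) + p·(1-q)·π₁(A,Y) + (1-p)·q·π₁(B,X) + (1-p)·(1-q)·π₁(B,Y)
= 0.7·0.2·4 + 0.7·0.8·1 + 0.3·0.2·4 + 0.3·0.8·6
= 2.8

E[P2] = 5.84 (similar calculation)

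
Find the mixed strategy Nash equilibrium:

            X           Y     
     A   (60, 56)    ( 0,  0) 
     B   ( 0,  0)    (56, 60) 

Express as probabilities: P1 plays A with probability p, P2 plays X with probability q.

p = 0.5172, q = 0.4828

Work:
Find probabilities that make opponent indifferent:
P2 chooses q to make P1 indifferent between A and B
P1 chooses p to make P2 indifferent between X and Y
Mixed NE: P1 plays (A: 0.5172, B: 0.4828), P2 plays (X: 0.4828, Y: 0.5172)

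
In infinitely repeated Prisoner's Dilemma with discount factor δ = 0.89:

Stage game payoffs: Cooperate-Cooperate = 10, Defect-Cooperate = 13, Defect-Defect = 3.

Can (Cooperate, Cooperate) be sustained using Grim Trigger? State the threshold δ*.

δ* = 0.3; since δ = 0.89 ≥ 0.3, cooperation can be sustained

Work:
For Grim Trigger:
Cooperate forever: 10/(1-δ)
Defect then punished: 13 + 3·δ/(1-δ)
Need: 10/(1-δ) ≥ 13 + 3·δ/(1-δ)
Solving: δ ≥ (T-R)/(T-P) = (13-10)/(13-3) = 0.3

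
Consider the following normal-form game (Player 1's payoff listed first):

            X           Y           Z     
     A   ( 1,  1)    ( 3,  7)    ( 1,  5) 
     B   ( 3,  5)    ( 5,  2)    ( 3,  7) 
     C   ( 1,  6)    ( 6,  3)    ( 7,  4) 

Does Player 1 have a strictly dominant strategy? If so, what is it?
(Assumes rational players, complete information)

No strictly dominant strategy exists for Player 1

Work:
A strategy strictly dominates another if it gives a strictly higher payoff against every opponent action. Compare each pair of P1's strategies column-by-column:
  A vs B: [1 vs 3, 3 vs 5, 1 vs 3] → A does not strictly dominate B (column X: 1 ≤ 3)
  A vs C: [1 vs 1, 3 vs 6, 1 vs 7] → A does not strictly dominate C (column X: 1 ≤ 1)
  B vs A: [3 vs 1, 5 vs 3, 3 vs 1] → B strictly dominates A
  B vs C: [3 vs 1, 5 vs 6, 3 vs 7] → B does not strictly dominate C (column Y: 5 ≤ 6)
  C vs A: [1 vs 1, 6 vs 3, 7 vs 1] → C does not strictly dominate A (column X: 1 ≤ 1)
  C vs B: [1 vs 3, 6 vs 5, 7 vs 3] → C does not strictly dominate B (column X: 1 ≤ 3)
No single strategy strictly dominates all others → no strictly dominant strategy.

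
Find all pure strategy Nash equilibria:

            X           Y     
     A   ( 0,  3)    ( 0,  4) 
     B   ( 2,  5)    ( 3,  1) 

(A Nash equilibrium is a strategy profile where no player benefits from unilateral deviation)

Nash equilibrium: (B, X)

Work:
Best responses:
  P1 vs X: payoffs [0, 2] → best response B (payoff 2)
  P1 vs Y: payoffs [0, 3] → best response B (payoff 3)
  P2 vs A: payoffs [3, 4] → best response Y (payoff 4)
  P2 vs B: payoffs [5, 1] → best response X (payoff 5)
Mutual best responses: (B,X) → Nash equilibria.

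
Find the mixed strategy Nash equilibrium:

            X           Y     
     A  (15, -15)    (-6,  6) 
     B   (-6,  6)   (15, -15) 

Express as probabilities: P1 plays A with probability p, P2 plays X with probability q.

p = 0.5, q = 0.5

Work:
Find probabilities that make opponent indifferent:
P2 chooses q to make P1 indifferent between A and B
P1 chooses p to make P2 indifferent between X and Y
Mixed NE: P1 plays (A: 0.5, B: 0.5), P2 plays (X: 0.5, Y: 0.5)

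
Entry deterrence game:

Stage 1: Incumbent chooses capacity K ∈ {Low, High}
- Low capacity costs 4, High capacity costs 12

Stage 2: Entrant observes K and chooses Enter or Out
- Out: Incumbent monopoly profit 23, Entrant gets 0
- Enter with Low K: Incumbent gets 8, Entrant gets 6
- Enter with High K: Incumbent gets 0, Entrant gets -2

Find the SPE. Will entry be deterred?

SPE: (High, Enter|Low, Out|High); Entry deterred. Incumbent net profit = 11

Work:
After Low K: Entrant enters (6 > 0)
After High K: Entrant stays out (-2 < 0)
Incumbent: Low → 8−4=4, High → 23−12=11
Incumbent chooses High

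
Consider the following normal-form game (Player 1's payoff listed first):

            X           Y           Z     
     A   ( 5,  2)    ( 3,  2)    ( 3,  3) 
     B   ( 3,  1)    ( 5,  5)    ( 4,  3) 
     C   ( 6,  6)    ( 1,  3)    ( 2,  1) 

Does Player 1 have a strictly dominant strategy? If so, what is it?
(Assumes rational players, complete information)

No strictly dominant strategy exists for Player 1

Work:
A strategy strictly dominates another if it gives a strictly higher payoff against every opponent action. Compare each pair of P1's strategies column-by-column:
  A vs B: [5 vs 3, 3 vs 5, 3 vs 4] → A does not strictly dominate B (column Y: 3 ≤ 5)
  A vs C: [5 vs 6, 3 vs 1, 3 vs 2] → A does not strictly dominate C (column X: 5 ≤ 6)
  B vs A: [3 vs 5, 5 vs 3, 4 vs 3] → B does not strictly dominate A (column X: 3 ≤ 5)
  B vs C: [3 vs 6, 5 vs 1, 4 vs 2] → B does not strictly dominate C (column X: 3 ≤ 6)
  C vs A: [6 vs 5, 1 vs 3, 2 vs 3] → C does not strictly dominate A (column Y: 1 ≤ 3)
  C vs B: [6 vs 3, 1 vs 5, 2 vs 4] → C does not strictly dominate B (column Y: 1 ≤ 5)
No single strategy strictly dominates all others → no strictly dominant strategy.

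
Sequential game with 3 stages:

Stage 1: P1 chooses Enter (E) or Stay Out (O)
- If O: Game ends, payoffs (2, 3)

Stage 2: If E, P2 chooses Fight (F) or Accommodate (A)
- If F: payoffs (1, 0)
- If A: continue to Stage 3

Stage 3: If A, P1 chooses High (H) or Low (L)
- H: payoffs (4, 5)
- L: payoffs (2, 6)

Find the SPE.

SPE: (E, A, H); Outcome (4, 5)

Work:
Stage 3: P1 chooses H (4 vs 2)
Stage 2: P2: F->0, A->5 (anticipating H). Choose A
Stage 1: P1: O->2, E->4 (anticipating A, H). Choose E
SPE path: E -> A -> H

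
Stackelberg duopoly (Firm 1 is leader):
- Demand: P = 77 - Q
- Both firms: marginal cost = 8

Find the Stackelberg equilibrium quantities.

q₁* (leader) = 34.5, q₂* (follower) = 17.25

Work:
Follower's reaction: q₂ = (a - c - q₁)/2
Leader substitutes: π₁ = q₁·(a - q₁ - (a-c-q₁)/2 - c)
FOC: q₁* = (77 - 8)/2 = 34.50
Then: q₂* = (77 - 8 - 34.5)/2 = 17.25
Leader has first-mover advantage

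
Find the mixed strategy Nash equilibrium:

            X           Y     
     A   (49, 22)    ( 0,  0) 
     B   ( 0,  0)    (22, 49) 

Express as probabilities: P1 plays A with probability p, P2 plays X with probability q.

p = 0.6901, q = 0.3099

Work:
Find probabilities that make opponent indifferent:
P2 chooses q to make P1 indifferent between A and B
P1 chooses p to make P2 indifferent between X and Y
Mixed NE: P1 plays (A: 0.6901, B: 0.3099), P2 plays (X: 0.3099, Y: 0.6901)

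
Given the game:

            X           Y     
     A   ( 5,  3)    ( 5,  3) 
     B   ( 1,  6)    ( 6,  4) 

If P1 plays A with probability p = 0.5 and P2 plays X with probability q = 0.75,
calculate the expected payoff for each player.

E[P1] = 3.625, E[P2] = 4.25

Work:
E[P1] = p·q·π₁(A,X) + p·(1-q)·π₁(A,Y) + (1-p)·q·π₁(B,X) + (1-p)·(1-q)·π₁(B,Y)
= 0.5·0.75·5 + 0.5·0.25·5 + 0.5·0.75·1 + 0.5·0.25·6
= 3.625

E[P2] = 4.25 (similar calculation)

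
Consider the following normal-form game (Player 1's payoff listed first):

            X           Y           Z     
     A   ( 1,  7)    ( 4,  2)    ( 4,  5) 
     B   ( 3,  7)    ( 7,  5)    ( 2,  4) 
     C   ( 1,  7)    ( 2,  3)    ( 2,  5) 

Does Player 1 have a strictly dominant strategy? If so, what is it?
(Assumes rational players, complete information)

No strictly dominant strategy exists for Player 1

Work:
A strategy strictly dominates another if it gives a strictly higher payoff against every opponent action. Compare each pair of P1's strategies column-by-column:
  A vs B: [1 vs 3, 4 vs 7, 4 vs 2] → A does not strictly dominate B (column X: 1 ≤ 3)
  A vs C: [1 vs 1, 4 vs 2, 4 vs 2] → A does not strictly dominate C (column X: 1 ≤ 1)
  B vs A: [3 vs 1, 7 vs 4, 2 vs 4] → B does not strictly dominate A (column Z: 2 ≤ 4)
  B vs C: [3 vs 1, 7 vs 2, 2 vs 2] → B does not strictly dominate C (column Z: 2 ≤ 2)
  C vs A: [1 vs 1, 2 vs 4, 2 vs 4] → C does not strictly dominate A (column X: 1 ≤ 1)
  C vs B: [1 vs 3, 2 vs 7, 2 vs 2] → C does not strictly dominate B (column X: 1 ≤ 3)
No single strategy strictly dominates all others → no strictly dominant strategy.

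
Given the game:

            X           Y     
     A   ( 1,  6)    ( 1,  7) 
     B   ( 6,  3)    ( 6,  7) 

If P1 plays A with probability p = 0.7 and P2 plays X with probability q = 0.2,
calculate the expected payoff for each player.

E[P1] = 2.5, E[P2] = 6.62

Work:
E[P1] = p·q·π₁(A,X) + p·(1-q)·π₁(A,Y) + (1-p)·q·π₁(B,X) + (1-p)·(1-q)·π₁(B,Y)
= 0.7·0.2·1 + 0.7·0.8·1 + 0.3·0.2·6 + 0.3·0.8·6
= 2.5

E[P2] = 6.62 (similar calculation)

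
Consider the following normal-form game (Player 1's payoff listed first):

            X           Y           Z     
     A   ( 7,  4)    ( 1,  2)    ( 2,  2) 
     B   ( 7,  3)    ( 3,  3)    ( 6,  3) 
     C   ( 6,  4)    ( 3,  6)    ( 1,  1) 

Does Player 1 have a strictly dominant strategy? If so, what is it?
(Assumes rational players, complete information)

No strictly dominant strategy exists for Player 1

Work:
A strategy strictly dominates another if it gives a strictly higher payoff against every opponent action. Compare each pair of P1's strategies column-by-column:
  A vs B: [7 vs 7, 1 vs 3, 2 vs 6] → A does not strictly dominate B (column X: 7 ≤ 7)
  A vs C: [7 vs 6, 1 vs 3, 2 vs 1] → A does not strictly dominate C (column Y: 1 ≤ 3)
  B vs A: [7 vs 7, 3 vs 1, 6 vs 2] → B does not strictly dominate A (column X: 7 ≤ 7)
  B vs C: [7 vs 6, 3 vs 3, 6 vs 1] → B does not strictly dominate C (column Y: 3 ≤ 3)
  C vs A: [6 vs 7, 3 vs 1, 1 vs 2] → C does not strictly dominate A (column X: 6 ≤ 7)
  C vs B: [6 vs 7, 3 vs 3, 1 vs 6] → C does not strictly dominate B (column X: 6 ≤ 7)
No single strategy strictly dominates all others → no strictly dominant strategy.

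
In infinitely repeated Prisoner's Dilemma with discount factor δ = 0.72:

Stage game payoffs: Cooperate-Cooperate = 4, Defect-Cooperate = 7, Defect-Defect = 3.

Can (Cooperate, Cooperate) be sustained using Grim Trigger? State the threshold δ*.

δ* = 0.75; since δ = 0.72 < 0.75, cooperation cannot be sustained

Work:
For Grim Trigger:
Cooperate forever: 4/(1-δ)
Defect then punished: 7 + 3·δ/(1-δ)
Need: 4/(1-δ) ≥ 7 + 3·δ/(1-δ)
Solving: δ ≥ (T-R)/(T-P) = (7-4)/(7-3) = 0.75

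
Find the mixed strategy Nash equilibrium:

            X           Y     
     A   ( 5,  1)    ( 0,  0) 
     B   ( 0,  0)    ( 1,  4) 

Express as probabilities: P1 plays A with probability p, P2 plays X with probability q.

p = 0.8, q = 0.1667

Work:
Find probabilities that make opponent indifferent:
P2 chooses q to make P1 indifferent between A and B
P1 chooses p to make P2 indifferent between X and Y
Mixed NE: P1 plays (A: 0.8, B: 0.2), P2 plays (X: 0.1667, Y: 0.8333)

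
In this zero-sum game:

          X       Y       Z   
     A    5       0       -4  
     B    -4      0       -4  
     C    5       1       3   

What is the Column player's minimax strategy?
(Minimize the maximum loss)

Column should play Y, value = 1

Work:
Column player minimizes Row's maximum payoff:
Column X: max payoff to Row = 5
Column Y: max payoff to Row = 1
Column Z: max payoff to Row = 3
Minimum is 1, achieved by column Y.
Minimax strategy: Y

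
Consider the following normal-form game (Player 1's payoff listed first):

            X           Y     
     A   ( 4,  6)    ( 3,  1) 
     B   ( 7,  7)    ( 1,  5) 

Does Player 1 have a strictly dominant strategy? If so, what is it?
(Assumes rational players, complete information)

No strictly dominant strategy exists for Player 1

Work:
A strategy strictly dominates another if it gives a strictly higher payoff against every opponent action. Compare each pair of P1's strategies column-by-column:
  A vs B: [4 vs 7, 3 vs 1] → A does not strictly dominate B (column X: 4 ≤ 7)
  B vs A: [7 vs 4, 1 vs 3] → B does not strictly dominate A (column Y: 1 ≤ 3)
No single strategy strictly dominates all others → no strictly dominant strategy.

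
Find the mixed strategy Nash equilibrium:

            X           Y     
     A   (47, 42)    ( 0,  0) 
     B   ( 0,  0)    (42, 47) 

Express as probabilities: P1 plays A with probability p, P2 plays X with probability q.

p = 0.5281, q = 0.4719

Work:
Find probabilities that make opponent indifferent:
P2 chooses q to make P1 indifferent between A and B
P1 chooses p to make P2 indifferent between X and Y
Mixed NE: P1 plays (A: 0.5281, B: 0.4719), P2 plays (X: 0.4719, Y: 0.5281)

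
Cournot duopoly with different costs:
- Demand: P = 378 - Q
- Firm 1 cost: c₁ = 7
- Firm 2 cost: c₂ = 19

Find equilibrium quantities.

q₁* = 127.67, q₂* = 115.67

Work:
Reaction: q₁ = (378 - 7 - q₂)/2
Reaction: q₂ = (378 - 19 - q₁)/2
Solve simultaneously:
q₁* = (378 - 2×7 + 19)/3 = 127.67
q₂* = (378 - 2×19 + 7)/3 = 115.67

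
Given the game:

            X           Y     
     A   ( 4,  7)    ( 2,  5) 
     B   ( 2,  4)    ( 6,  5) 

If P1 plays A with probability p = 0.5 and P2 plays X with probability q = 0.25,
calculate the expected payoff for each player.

E[P1] = 3.75, E[P2] = 5.125

Work:
E[P1] = p·q·π₁(A,X) + p·(1-q)·π₁(A,Y) + (1-p)·q·π₁(B,X) + (1-p)·(1-q)·π₁(B,Y)
= 0.5·0.25·4 + 0.5·0.75·2 + 0.5·0.25·2 + 0.5·0.75·6
= 3.75

E[P2] = 5.125 (similar calculation)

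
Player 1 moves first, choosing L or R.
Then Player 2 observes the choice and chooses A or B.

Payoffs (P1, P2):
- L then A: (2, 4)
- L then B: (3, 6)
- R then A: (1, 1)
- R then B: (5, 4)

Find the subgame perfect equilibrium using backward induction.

P1 plays R, P2 plays B after L and B after R; Payoff (5, 4)

Work:
Backward induction:
After L: P2 chooses B → P1 gets 3
After R: P2 chooses B → P1 gets 5
P1 chooses R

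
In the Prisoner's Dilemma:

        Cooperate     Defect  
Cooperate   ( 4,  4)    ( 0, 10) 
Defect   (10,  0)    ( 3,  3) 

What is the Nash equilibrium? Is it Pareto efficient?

(Defect, Defect) is NE; not Pareto efficient

Work:
Defect dominates Cooperate for both players:
If P2 cooperates: Defect (10) > Cooperate (4)
If P2 defects: Defect (3) > Cooperate (0)
NE: (Defect, Defect) with payoff (3, 3)
But (Cooperate, Cooperate) = (4, 4) Pareto dominates (3, 3)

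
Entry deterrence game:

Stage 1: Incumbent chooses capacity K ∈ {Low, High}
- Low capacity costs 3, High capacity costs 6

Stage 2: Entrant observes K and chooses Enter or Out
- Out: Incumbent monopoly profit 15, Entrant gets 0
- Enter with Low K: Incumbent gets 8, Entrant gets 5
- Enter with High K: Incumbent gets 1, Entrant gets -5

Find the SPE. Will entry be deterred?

SPE: (High, Enter|Low, Out|High); Entry deterred. Incumbent net profit = 9

Work:
After Low K: Entrant enters (5 > 0)
After High K: Entrant stays out (-5 < 0)
Incumbent: Low → 8−3=5, High → 15−6=9
Incumbent chooses High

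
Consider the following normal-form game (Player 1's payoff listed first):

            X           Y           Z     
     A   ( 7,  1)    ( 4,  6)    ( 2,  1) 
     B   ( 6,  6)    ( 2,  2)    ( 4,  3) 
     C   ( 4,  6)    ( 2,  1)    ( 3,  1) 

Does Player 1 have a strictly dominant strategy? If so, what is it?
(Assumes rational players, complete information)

No strictly dominant strategy exists for Player 1

Work:
A strategy strictly dominates another if it gives a strictly higher payoff against every opponent action. Compare each pair of P1's strategies column-by-column:
  A vs B: [7 vs 6, 4 vs 2, 2 vs 4] → A does not strictly dominate B (column Z: 2 ≤ 4)
  A vs C: [7 vs 4, 4 vs 2, 2 vs 3] → A does not strictly dominate C (column Z: 2 ≤ 3)
  B vs A: [6 vs 7, 2 vs 4, 4 vs 2] → B does not strictly dominate A (column X: 6 ≤ 7)
  B vs C: [6 vs 4, 2 vs 2, 4 vs 3] → B does not strictly dominate C (column Y: 2 ≤ 2)
  C vs A: [4 vs 7, 2 vs 4, 3 vs 2] → C does not strictly dominate A (column X: 4 ≤ 7)
  C vs B: [4 vs 6, 2 vs 2, 3 vs 4] → C does not strictly dominate B (column X: 4 ≤ 6)
No single strategy strictly dominates all others → no strictly dominant strategy.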